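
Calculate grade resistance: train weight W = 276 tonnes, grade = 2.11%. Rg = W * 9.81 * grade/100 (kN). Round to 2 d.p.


Rg = W * 9.81 * grade / 100
Rg = 276 * 9.81 * 2.11 / 100
Rg = 2707.56 * 0.0211
Rg = 57.13 kN

57.13


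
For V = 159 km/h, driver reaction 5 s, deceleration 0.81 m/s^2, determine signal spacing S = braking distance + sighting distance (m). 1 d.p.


V = 159 / 3.6 = 44.1667 m/s
Braking distance = 44.1667^2 / (2*0.81) = 1204.1324 m
Sighting distance = 44.1667 * 5 = 220.8333 m
S = 1204.1324 + 220.8333 = 1425.0 m

1425.0


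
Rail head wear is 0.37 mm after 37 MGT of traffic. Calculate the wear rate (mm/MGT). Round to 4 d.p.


Wear rate = total wear / cumulative tonnage
Rate = 0.37 / 37
Rate = 0.0100 mm/MGT

0.0100


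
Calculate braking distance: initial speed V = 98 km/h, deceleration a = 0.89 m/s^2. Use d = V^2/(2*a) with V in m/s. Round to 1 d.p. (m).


Convert speed: V = 98 / 3.6 = 27.2222 m/s
V^2 = 741.0494
d = 741.0494 / (2 * 0.89)
d = 741.0494 / 1.78
d = 416.3 m

416.3


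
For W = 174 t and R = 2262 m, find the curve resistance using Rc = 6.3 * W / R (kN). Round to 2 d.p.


Rc = 6.3 * W / R
Rc = 6.3 * 174 / 2262
Rc = 1096.2 / 2262
Rc = 0.48 kN

0.48


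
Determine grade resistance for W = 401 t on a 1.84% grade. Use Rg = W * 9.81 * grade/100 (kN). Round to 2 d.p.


Rg = W * 9.81 * grade / 100
Rg = 401 * 9.81 * 1.84 / 100
Rg = 3933.81 * 0.0184
Rg = 72.38 kN

72.38


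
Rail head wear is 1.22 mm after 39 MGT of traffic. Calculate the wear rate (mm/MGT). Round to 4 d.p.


Wear rate = total wear / cumulative tonnage
Rate = 1.22 / 39
Rate = 0.0313 mm/MGT

0.0313


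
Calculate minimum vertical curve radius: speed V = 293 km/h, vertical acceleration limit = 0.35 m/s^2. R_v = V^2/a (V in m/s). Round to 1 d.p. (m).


Convert speed: V = 293 / 3.6 = 81.3889 m/s
V^2 = 6624.1512 m^2/s^2
R_v = 6624.1512 / 0.35
R_v = 18926.1 m

18926.1


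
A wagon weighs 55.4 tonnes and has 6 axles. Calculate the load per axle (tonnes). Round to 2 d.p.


Load per axle = total weight / number of axles
Load = 55.4 / 6
Load = 9.23 tonnes

9.23


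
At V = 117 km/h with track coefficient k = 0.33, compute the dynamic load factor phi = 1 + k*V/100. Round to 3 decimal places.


phi = 1 + k * V / 100
phi = 1 + 0.33 * 117 / 100
phi = 1 + 0.3861
phi = 1.386

1.386


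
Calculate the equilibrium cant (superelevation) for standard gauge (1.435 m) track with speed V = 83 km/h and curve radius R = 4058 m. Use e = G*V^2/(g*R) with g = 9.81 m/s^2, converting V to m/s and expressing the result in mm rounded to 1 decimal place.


Convert speed: V = 83 / 3.6 = 23.0556 m/s
Apply formula: e = 1.435 * 23.0556^2 / (9.81 * 4058)
e = 1.435 * 531.5586 / 39808.98
e = 0.019161 m = 19.2 mm

19.2


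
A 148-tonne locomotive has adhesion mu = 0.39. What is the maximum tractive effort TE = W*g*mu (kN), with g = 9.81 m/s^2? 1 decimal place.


TE_max = W * g * mu
TE_max = 148 * 9.81 * 0.39
TE_max = 1451.88 * 0.39
TE_max = 566.2 kN

566.2


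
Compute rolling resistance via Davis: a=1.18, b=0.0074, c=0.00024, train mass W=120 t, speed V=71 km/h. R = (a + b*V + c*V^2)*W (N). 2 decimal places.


b*V = 0.0074 * 71 = 0.5254
c*V^2 = 0.00024 * 5041 = 1.20984
R_per_t = 1.18 + 0.5254 + 1.20984 = 2.91524 N/t
R_total = 2.91524 * 120 = 349.83 N

349.83


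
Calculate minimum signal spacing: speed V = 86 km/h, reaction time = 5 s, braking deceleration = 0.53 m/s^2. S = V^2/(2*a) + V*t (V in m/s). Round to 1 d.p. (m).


V = 86 / 3.6 = 23.8889 m/s
Braking distance = 23.8889^2 / (2*0.53) = 538.3764 m
Sighting distance = 23.8889 * 5 = 119.4444 m
S = 538.3764 + 119.4444 = 657.8 m

657.8


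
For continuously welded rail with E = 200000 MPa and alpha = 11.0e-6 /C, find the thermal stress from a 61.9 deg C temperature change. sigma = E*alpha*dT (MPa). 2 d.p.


sigma = E * alpha * dT
sigma = 200000 * 11.0e-6 * 61.9
sigma = 2.2 * 61.9
sigma = 136.18 MPa

136.18


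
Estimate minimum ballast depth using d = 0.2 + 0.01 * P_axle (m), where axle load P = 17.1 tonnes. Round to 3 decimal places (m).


d = 0.2 + 0.01 * 17.1
d = 0.2 + 0.171
d = 0.371 m

0.371


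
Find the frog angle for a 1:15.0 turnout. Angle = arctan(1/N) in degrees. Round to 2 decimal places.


1/N = 1/15.0 = 0.066667
angle = arctan(0.066667) = 0.066568 rad
angle = 0.066568 * 180/pi = 3.81 degrees

3.81


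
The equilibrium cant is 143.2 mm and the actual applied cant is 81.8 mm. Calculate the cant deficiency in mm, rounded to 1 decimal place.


Cant deficiency = equilibrium cant - actual cant
CD = 143.2 - 81.8
CD = 61.4 mm

61.4


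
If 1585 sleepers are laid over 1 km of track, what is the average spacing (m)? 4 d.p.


Spacing = 1000 m / number of sleepers
Spacing = 1000 / 1585
Spacing = 0.6309 m

0.6309


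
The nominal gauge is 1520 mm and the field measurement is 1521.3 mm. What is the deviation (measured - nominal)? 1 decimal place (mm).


Deviation = measured - nominal
Deviation = 1521.3 - 1520
Deviation = 1.3 mm

1.3


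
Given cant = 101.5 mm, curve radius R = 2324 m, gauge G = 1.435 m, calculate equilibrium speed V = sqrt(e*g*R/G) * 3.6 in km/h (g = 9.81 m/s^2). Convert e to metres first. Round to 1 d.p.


Convert cant: e = 101.5 mm = 0.1015 m
V_ms = sqrt(0.1015 * 9.81 * 2324 / 1.435)
V_ms = sqrt(1612.572585) = 40.1568 m/s
V = 40.1568 * 3.6 = 144.6 km/h

144.6


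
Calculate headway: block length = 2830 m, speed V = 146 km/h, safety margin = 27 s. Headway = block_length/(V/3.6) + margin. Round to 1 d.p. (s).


V = 146 / 3.6 = 40.5556 m/s
Block traversal time = 2830 / 40.5556 = 69.7808 s
Headway = 69.7808 + 27
Headway = 96.8 s

96.8


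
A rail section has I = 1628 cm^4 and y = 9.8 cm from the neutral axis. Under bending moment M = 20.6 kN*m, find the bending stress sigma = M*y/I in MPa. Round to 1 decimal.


Convert units:
M = 20.6 kN*m = 20600000 N*mm
y = 9.8 cm = 98 mm
I = 1628 cm^4 = 16280000 mm^4
sigma = 20600000 * 98 / 16280000
sigma = 124.0 MPa

124.0


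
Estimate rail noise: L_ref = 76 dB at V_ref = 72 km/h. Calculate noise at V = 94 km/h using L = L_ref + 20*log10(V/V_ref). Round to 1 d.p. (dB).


V/V_ref = 94 / 72 = 1.305556
log10(1.305556) = 0.115795
20 * 0.115795 = 2.3159
L = 76 + 2.3159 = 78.3 dB

78.3


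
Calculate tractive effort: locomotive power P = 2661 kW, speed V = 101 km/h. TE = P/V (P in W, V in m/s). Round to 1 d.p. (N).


Convert: P = 2661 kW = 2661000 W
V = 101 / 3.6 = 28.0556 m/s
TE = 2661000 / 28.0556
TE = 94847.5 N

94847.5


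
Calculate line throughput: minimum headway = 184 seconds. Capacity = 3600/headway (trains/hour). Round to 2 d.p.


Capacity = 3600 / headway
Capacity = 3600 / 184
Capacity = 19.57 trains/hour

19.57


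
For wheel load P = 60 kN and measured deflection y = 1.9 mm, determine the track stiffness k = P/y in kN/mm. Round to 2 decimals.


Track stiffness k = P / y
k = 60 / 1.9
k = 31.58 kN/mm

31.58


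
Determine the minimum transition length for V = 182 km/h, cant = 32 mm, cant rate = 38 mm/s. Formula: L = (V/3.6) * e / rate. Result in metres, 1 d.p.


Convert speed: V = 182 / 3.6 = 50.5556 m/s
L = 50.5556 * 32 / 38
L = 1617.7778 / 38
L = 42.6 m

42.6


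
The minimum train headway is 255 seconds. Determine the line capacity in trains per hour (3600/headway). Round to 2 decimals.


Capacity = 3600 / headway
Capacity = 3600 / 255
Capacity = 14.12 trains/hour

14.12


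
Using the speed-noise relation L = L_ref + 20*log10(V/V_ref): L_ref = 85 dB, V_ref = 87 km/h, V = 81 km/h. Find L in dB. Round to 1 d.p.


V/V_ref = 81 / 87 = 0.931034
log10(0.931034) = -0.031034
20 * -0.031034 = -0.6207
L = 85 + -0.6207 = 84.4 dB

84.4


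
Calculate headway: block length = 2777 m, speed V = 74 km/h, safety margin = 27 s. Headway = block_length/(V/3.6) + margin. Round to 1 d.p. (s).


V = 74 / 3.6 = 20.5556 m/s
Block traversal time = 2777 / 20.5556 = 135.0973 s
Headway = 135.0973 + 27
Headway = 162.1 s

162.1


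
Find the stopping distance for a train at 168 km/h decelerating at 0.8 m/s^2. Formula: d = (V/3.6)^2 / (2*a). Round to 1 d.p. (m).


Convert speed: V = 168 / 3.6 = 46.6667 m/s
V^2 = 2177.7778
d = 2177.7778 / (2 * 0.8)
d = 2177.7778 / 1.6
d = 1361.1 m

1361.1


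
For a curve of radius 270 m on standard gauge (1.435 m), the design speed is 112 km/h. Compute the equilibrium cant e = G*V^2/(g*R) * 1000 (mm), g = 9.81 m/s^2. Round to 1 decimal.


Convert speed: V = 112 / 3.6 = 31.1111 m/s
Apply formula: e = 1.435 * 31.1111^2 / (9.81 * 270)
e = 1.435 * 967.9012 / 2648.7
e = 0.524385 m = 524.4 mm

524.4


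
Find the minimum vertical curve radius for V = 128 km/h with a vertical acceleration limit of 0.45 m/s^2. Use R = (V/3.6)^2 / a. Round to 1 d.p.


Convert speed: V = 128 / 3.6 = 35.5556 m/s
V^2 = 1264.1975 m^2/s^2
R_v = 1264.1975 / 0.45
R_v = 2809.3 m

2809.3


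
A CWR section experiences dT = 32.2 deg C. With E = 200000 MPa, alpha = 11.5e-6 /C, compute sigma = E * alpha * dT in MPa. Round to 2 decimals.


sigma = E * alpha * dT
sigma = 200000 * 11.5e-6 * 32.2
sigma = 2.3 * 32.2
sigma = 74.06 MPa

74.06


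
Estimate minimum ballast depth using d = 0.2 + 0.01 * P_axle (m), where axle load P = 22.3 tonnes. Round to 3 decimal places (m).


d = 0.2 + 0.01 * 22.3
d = 0.2 + 0.223
d = 0.423 m

0.423


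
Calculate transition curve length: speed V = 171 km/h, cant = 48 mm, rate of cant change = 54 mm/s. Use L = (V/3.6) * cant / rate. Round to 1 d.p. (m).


Convert speed: V = 171 / 3.6 = 47.5 m/s
L = 47.5 * 48 / 54
L = 2280.0 / 54
L = 42.2 m

42.2


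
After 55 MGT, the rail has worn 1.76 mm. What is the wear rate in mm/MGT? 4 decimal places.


Wear rate = total wear / cumulative tonnage
Rate = 1.76 / 55
Rate = 0.0320 mm/MGT

0.0320


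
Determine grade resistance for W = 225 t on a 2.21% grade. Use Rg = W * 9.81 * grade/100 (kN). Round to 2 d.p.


Rg = W * 9.81 * grade / 100
Rg = 225 * 9.81 * 2.21 / 100
Rg = 2207.25 * 0.0221
Rg = 48.78 kN

48.78


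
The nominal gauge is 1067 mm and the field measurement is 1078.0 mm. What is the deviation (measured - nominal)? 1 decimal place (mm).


Deviation = measured - nominal
Deviation = 1078.0 - 1067
Deviation = 11.0 mm

11.0


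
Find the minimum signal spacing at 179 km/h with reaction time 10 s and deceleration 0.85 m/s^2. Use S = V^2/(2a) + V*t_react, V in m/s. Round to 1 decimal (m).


V = 179 / 3.6 = 49.7222 m/s
Braking distance = 49.7222^2 / (2*0.85) = 1454.2938 m
Sighting distance = 49.7222 * 10 = 497.2222 m
S = 1454.2938 + 497.2222 = 1951.5 m

1951.5


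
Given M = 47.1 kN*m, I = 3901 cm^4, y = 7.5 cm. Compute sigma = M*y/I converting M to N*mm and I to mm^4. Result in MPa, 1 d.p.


Convert units:
M = 47.1 kN*m = 47100000 N*mm
y = 7.5 cm = 75 mm
I = 3901 cm^4 = 39010000 mm^4
sigma = 47100000 * 75 / 39010000
sigma = 90.6 MPa

90.6


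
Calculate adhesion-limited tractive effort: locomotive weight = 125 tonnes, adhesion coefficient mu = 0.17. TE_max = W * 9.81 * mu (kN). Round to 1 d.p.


TE_max = W * g * mu
TE_max = 125 * 9.81 * 0.17
TE_max = 1226.25 * 0.17
TE_max = 208.5 kN

208.5


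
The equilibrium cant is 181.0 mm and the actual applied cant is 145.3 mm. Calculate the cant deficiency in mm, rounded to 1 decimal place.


Cant deficiency = equilibrium cant - actual cant
CD = 181.0 - 145.3
CD = 35.7 mm

35.7


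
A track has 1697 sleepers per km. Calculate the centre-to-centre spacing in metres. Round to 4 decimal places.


Spacing = 1000 m / number of sleepers
Spacing = 1000 / 1697
Spacing = 0.5893 m

0.5893


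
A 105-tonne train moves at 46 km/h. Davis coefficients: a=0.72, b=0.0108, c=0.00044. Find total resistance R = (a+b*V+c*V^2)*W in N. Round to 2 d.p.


b*V = 0.0108 * 46 = 0.4968
c*V^2 = 0.00044 * 2116 = 0.93104
R_per_t = 0.72 + 0.4968 + 0.93104 = 2.14784 N/t
R_total = 2.14784 * 105 = 225.52 N

225.52


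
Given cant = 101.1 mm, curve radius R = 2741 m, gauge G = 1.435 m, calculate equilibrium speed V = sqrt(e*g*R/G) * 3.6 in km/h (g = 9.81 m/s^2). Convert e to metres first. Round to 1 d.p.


Convert cant: e = 101.1 mm = 0.1011 m
V_ms = sqrt(0.1011 * 9.81 * 2741 / 1.435)
V_ms = sqrt(1894.424482) = 43.525 m/s
V = 43.525 * 3.6 = 156.7 km/h

156.7


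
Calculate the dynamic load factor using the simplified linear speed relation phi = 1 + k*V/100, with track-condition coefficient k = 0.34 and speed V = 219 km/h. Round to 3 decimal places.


phi = 1 + k * V / 100
phi = 1 + 0.34 * 219 / 100
phi = 1 + 0.7446
phi = 1.745

1.745


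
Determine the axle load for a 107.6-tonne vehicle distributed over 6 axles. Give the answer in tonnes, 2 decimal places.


Load per axle = total weight / number of axles
Load = 107.6 / 6
Load = 17.93 tonnes

17.93


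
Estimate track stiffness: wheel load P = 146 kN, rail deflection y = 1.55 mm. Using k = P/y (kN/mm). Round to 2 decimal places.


Track stiffness k = P / y
k = 146 / 1.55
k = 94.19 kN/mm

94.19


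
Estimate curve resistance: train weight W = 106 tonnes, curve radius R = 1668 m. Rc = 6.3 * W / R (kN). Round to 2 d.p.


Rc = 6.3 * W / R
Rc = 6.3 * 106 / 1668
Rc = 667.8 / 1668
Rc = 0.40 kN

0.40


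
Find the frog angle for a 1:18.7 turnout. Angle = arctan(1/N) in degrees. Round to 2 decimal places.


1/N = 1/18.7 = 0.053476
angle = arctan(0.053476) = 0.053425 rad
angle = 0.053425 * 180/pi = 3.06 degrees

3.06


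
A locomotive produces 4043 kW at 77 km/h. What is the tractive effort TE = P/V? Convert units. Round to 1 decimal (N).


Convert: P = 4043 kW = 4043000 W
V = 77 / 3.6 = 21.3889 m/s
TE = 4043000 / 21.3889
TE = 189023.4 N

189023.4


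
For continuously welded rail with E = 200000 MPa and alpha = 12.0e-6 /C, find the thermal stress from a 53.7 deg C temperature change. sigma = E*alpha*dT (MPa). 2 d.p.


sigma = E * alpha * dT
sigma = 200000 * 12.0e-6 * 53.7
sigma = 2.4 * 53.7
sigma = 128.88 MPa

128.88


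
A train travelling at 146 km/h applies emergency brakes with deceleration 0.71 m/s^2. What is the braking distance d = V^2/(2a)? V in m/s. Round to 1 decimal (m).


Convert speed: V = 146 / 3.6 = 40.5556 m/s
V^2 = 1644.7531
d = 1644.7531 / (2 * 0.71)
d = 1644.7531 / 1.42
d = 1158.3 m

1158.3


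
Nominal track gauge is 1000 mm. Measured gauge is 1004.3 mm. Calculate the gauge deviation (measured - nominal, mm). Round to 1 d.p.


Deviation = measured - nominal
Deviation = 1004.3 - 1000
Deviation = 4.3 mm

4.3


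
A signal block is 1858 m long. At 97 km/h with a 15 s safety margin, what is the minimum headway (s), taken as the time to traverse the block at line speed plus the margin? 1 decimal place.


V = 97 / 3.6 = 26.9444 m/s
Block traversal time = 1858 / 26.9444 = 68.9567 s
Headway = 68.9567 + 15
Headway = 84.0 s

84.0


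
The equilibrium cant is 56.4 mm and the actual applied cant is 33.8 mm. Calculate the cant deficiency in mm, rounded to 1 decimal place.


Cant deficiency = equilibrium cant - actual cant
CD = 56.4 - 33.8
CD = 22.6 mm

22.6


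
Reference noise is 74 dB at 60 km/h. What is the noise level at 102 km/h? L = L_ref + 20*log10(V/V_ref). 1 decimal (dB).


V/V_ref = 102 / 60 = 1.7
log10(1.7) = 0.230449
20 * 0.230449 = 4.609
L = 74 + 4.609 = 78.6 dB

78.6


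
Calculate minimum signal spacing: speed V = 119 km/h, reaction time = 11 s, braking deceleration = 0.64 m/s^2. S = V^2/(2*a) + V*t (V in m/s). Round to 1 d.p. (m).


V = 119 / 3.6 = 33.0556 m/s
Braking distance = 33.0556^2 / (2*0.64) = 853.6482 m
Sighting distance = 33.0556 * 11 = 363.6111 m
S = 853.6482 + 363.6111 = 1217.3 m

1217.3


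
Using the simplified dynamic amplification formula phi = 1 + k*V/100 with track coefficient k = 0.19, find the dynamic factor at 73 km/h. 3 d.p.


phi = 1 + k * V / 100
phi = 1 + 0.19 * 73 / 100
phi = 1 + 0.1387
phi = 1.139

1.139


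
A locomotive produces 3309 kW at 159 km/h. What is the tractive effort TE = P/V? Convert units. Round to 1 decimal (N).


Convert: P = 3309 kW = 3309000 W
V = 159 / 3.6 = 44.1667 m/s
TE = 3309000 / 44.1667
TE = 74920.8 N

74920.8


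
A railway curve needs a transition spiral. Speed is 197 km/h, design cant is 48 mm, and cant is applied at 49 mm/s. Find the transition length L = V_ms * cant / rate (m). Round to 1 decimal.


Convert speed: V = 197 / 3.6 = 54.7222 m/s
L = 54.7222 * 48 / 49
L = 2626.6667 / 49
L = 53.6 m

53.6


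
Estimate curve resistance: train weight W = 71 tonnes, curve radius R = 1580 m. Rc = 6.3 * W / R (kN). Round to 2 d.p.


Rc = 6.3 * W / R
Rc = 6.3 * 71 / 1580
Rc = 447.3 / 1580
Rc = 0.28 kN

0.28


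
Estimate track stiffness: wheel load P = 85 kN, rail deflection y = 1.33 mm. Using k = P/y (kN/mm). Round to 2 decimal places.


Track stiffness k = P / y
k = 85 / 1.33
k = 63.91 kN/mm

63.91


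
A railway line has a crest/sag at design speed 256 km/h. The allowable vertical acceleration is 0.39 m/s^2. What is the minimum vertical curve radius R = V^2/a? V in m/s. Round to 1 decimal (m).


Convert speed: V = 256 / 3.6 = 71.1111 m/s
V^2 = 5056.7901 m^2/s^2
R_v = 5056.7901 / 0.39
R_v = 12966.1 m

12966.1


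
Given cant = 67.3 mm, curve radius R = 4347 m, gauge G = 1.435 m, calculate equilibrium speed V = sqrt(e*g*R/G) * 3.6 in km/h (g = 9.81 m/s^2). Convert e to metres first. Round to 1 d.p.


Convert cant: e = 67.3 mm = 0.0673 m
V_ms = sqrt(0.0673 * 9.81 * 4347 / 1.435)
V_ms = sqrt(1999.962307) = 44.7209 m/s
V = 44.7209 * 3.6 = 161.0 km/h

161.0


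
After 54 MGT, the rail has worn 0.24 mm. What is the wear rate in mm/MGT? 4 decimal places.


Wear rate = total wear / cumulative tonnage
Rate = 0.24 / 54
Rate = 0.0044 mm/MGT

0.0044


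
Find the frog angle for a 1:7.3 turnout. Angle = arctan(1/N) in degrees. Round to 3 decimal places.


1/N = 1/7.3 = 0.136986
angle = arctan(0.136986) = 0.136139 rad
angle = 0.136139 * 180/pi = 7.800 degrees

7.800


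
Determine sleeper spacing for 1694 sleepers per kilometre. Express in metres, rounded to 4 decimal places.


Spacing = 1000 m / number of sleepers
Spacing = 1000 / 1694
Spacing = 0.5903 m

0.5903


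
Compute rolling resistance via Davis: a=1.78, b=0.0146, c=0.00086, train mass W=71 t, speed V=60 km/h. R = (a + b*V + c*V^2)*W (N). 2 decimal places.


b*V = 0.0146 * 60 = 0.876
c*V^2 = 0.00086 * 3600 = 3.096
R_per_t = 1.78 + 0.876 + 3.096 = 5.752 N/t
R_total = 5.752 * 71 = 408.39 N

408.39


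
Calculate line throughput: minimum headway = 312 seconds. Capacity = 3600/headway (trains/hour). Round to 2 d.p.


Capacity = 3600 / headway
Capacity = 3600 / 312
Capacity = 11.54 trains/hour

11.54


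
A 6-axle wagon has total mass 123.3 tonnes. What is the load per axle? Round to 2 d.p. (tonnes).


Load per axle = total weight / number of axles
Load = 123.3 / 6
Load = 20.55 tonnes

20.55


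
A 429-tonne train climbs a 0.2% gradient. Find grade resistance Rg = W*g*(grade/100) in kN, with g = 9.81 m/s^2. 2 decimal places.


Rg = W * 9.81 * grade / 100
Rg = 429 * 9.81 * 0.2 / 100
Rg = 4208.49 * 0.002
Rg = 8.42 kN

8.42


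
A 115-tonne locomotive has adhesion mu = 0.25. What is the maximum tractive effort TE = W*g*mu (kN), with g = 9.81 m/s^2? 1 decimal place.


TE_max = W * g * mu
TE_max = 115 * 9.81 * 0.25
TE_max = 1128.15 * 0.25
TE_max = 282.0 kN

282.0


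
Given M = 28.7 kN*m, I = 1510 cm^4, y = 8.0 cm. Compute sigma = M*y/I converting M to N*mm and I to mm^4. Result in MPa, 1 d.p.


Convert units:
M = 28.7 kN*m = 28700000 N*mm
y = 8.0 cm = 80 mm
I = 1510 cm^4 = 15100000 mm^4
sigma = 28700000 * 80 / 15100000
sigma = 152.1 MPa

152.1


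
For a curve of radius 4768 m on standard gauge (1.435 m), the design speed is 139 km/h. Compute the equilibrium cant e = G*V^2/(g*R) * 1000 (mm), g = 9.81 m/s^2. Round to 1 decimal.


Convert speed: V = 139 / 3.6 = 38.6111 m/s
Apply formula: e = 1.435 * 38.6111^2 / (9.81 * 4768)
e = 1.435 * 1490.8179 / 46774.08
e = 0.045737 m = 45.7 mm

45.7


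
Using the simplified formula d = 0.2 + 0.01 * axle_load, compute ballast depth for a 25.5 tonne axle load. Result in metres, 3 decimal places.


d = 0.2 + 0.01 * 25.5
d = 0.2 + 0.255
d = 0.455 m

0.455


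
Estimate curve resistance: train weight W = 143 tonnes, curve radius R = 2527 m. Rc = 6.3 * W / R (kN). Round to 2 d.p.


Rc = 6.3 * W / R
Rc = 6.3 * 143 / 2527
Rc = 900.9 / 2527
Rc = 0.36 kN

0.36


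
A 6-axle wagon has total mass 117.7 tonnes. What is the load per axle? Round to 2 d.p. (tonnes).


Load per axle = total weight / number of axles
Load = 117.7 / 6
Load = 19.62 tonnes

19.62


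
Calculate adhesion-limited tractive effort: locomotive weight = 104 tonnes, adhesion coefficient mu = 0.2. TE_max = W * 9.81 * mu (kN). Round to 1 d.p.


TE_max = W * g * mu
TE_max = 104 * 9.81 * 0.2
TE_max = 1020.24 * 0.2
TE_max = 204.0 kN

204.0


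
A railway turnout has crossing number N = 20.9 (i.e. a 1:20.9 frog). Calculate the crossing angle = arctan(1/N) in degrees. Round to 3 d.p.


1/N = 1/20.9 = 0.047847
angle = arctan(0.047847) = 0.04781 rad
angle = 0.04781 * 180/pi = 2.739 degrees

2.739


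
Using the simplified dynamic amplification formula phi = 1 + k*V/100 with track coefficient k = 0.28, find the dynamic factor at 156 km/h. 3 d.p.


phi = 1 + k * V / 100
phi = 1 + 0.28 * 156 / 100
phi = 1 + 0.4368
phi = 1.437

1.437


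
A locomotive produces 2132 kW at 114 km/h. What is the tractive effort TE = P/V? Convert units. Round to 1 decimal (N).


Convert: P = 2132 kW = 2132000 W
V = 114 / 3.6 = 31.6667 m/s
TE = 2132000 / 31.6667
TE = 67326.3 N

67326.3


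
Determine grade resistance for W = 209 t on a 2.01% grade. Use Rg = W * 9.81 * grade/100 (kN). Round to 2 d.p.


Rg = W * 9.81 * grade / 100
Rg = 209 * 9.81 * 2.01 / 100
Rg = 2050.29 * 0.0201
Rg = 41.21 kN

41.21


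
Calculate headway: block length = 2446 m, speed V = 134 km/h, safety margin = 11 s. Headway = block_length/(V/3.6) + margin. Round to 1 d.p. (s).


V = 134 / 3.6 = 37.2222 m/s
Block traversal time = 2446 / 37.2222 = 65.7134 s
Headway = 65.7134 + 11
Headway = 76.7 s

76.7


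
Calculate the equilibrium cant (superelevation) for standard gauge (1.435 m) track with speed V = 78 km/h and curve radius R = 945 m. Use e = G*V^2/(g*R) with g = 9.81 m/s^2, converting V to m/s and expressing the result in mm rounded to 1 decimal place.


Convert speed: V = 78 / 3.6 = 21.6667 m/s
Apply formula: e = 1.435 * 21.6667^2 / (9.81 * 945)
e = 1.435 * 469.4444 / 9270.45
e = 0.072667 m = 72.7 mm

72.7


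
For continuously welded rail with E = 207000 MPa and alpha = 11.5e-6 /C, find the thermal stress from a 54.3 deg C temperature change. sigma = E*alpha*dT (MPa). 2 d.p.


sigma = E * alpha * dT
sigma = 207000 * 11.5e-6 * 54.3
sigma = 2.3805 * 54.3
sigma = 129.26 MPa

129.26


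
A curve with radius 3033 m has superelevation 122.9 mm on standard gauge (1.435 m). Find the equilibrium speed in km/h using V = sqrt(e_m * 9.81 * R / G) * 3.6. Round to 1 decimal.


Convert cant: e = 122.9 mm = 0.1229 m
V_ms = sqrt(0.1229 * 9.81 * 3033 / 1.435)
V_ms = sqrt(2548.246284) = 50.4802 m/s
V = 50.4802 * 3.6 = 181.7 km/h

181.7


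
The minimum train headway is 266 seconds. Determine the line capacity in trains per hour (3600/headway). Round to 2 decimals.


Capacity = 3600 / headway
Capacity = 3600 / 266
Capacity = 13.53 trains/hour

13.53


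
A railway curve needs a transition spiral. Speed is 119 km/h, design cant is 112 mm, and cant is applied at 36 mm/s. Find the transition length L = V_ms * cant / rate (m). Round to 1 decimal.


Convert speed: V = 119 / 3.6 = 33.0556 m/s
L = 33.0556 * 112 / 36
L = 3702.2222 / 36
L = 102.8 m

102.8


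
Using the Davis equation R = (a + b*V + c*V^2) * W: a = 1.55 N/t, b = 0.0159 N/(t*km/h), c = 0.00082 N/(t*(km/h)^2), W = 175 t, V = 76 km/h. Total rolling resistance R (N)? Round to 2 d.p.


b*V = 0.0159 * 76 = 1.2084
c*V^2 = 0.00082 * 5776 = 4.73632
R_per_t = 1.55 + 1.2084 + 4.73632 = 7.49472 N/t
R_total = 7.49472 * 175 = 1311.58 N

1311.58


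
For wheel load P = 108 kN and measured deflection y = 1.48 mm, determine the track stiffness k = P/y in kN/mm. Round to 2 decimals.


Track stiffness k = P / y
k = 108 / 1.48
k = 72.97 kN/mm

72.97


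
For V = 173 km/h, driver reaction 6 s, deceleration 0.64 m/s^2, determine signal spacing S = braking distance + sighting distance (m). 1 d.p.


V = 173 / 3.6 = 48.0556 m/s
Braking distance = 48.0556^2 / (2*0.64) = 1804.1691 m
Sighting distance = 48.0556 * 6 = 288.3333 m
S = 1804.1691 + 288.3333 = 2092.5 m

2092.5


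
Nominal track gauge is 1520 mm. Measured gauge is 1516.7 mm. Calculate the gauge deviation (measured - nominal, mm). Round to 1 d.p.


Deviation = measured - nominal
Deviation = 1516.7 - 1520
Deviation = -3.3 mm

-3.3


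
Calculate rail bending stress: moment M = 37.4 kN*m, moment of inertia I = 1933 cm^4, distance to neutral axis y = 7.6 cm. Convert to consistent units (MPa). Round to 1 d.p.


Convert units:
M = 37.4 kN*m = 37400000 N*mm
y = 7.6 cm = 76 mm
I = 1933 cm^4 = 19330000 mm^4
sigma = 37400000 * 76 / 19330000
sigma = 147.0 MPa

147.0


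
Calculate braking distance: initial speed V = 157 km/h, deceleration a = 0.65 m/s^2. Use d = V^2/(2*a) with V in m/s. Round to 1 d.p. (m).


Convert speed: V = 157 / 3.6 = 43.6111 m/s
V^2 = 1901.929
d = 1901.929 / (2 * 0.65)
d = 1901.929 / 1.3
d = 1463.0 m

1463.0


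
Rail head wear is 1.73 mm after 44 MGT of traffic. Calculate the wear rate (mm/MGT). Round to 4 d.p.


Wear rate = total wear / cumulative tonnage
Rate = 1.73 / 44
Rate = 0.0393 mm/MGT

0.0393


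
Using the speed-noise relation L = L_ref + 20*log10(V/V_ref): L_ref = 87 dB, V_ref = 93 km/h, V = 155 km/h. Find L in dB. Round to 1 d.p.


V/V_ref = 155 / 93 = 1.666667
log10(1.666667) = 0.221849
20 * 0.221849 = 4.437
L = 87 + 4.437 = 91.4 dB

91.4


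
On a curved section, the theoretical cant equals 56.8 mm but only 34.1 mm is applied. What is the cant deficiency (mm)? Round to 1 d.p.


Cant deficiency = equilibrium cant - actual cant
CD = 56.8 - 34.1
CD = 22.7 mm

22.7


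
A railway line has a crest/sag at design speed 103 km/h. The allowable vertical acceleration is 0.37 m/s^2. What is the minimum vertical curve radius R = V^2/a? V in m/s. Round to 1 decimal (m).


Convert speed: V = 103 / 3.6 = 28.6111 m/s
V^2 = 818.5957 m^2/s^2
R_v = 818.5957 / 0.37
R_v = 2212.4 m

2212.4


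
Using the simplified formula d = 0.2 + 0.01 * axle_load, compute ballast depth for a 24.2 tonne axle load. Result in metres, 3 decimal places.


d = 0.2 + 0.01 * 24.2
d = 0.2 + 0.242
d = 0.442 m

0.442


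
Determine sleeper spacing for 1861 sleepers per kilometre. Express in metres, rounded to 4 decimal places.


Spacing = 1000 m / number of sleepers
Spacing = 1000 / 1861
Spacing = 0.5373 m

0.5373


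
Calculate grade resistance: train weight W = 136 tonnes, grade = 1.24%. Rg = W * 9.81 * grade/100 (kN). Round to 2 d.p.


Rg = W * 9.81 * grade / 100
Rg = 136 * 9.81 * 1.24 / 100
Rg = 1334.16 * 0.0124
Rg = 16.54 kN

16.54


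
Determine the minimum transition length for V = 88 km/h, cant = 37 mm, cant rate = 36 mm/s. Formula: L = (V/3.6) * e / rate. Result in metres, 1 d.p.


Convert speed: V = 88 / 3.6 = 24.4444 m/s
L = 24.4444 * 37 / 36
L = 904.4444 / 36
L = 25.1 m

25.1


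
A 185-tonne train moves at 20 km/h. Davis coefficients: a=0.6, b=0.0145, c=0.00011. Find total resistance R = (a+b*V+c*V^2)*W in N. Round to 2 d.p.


b*V = 0.0145 * 20 = 0.29
c*V^2 = 0.00011 * 400 = 0.044
R_per_t = 0.6 + 0.29 + 0.044 = 0.934 N/t
R_total = 0.934 * 185 = 172.79 N

172.79


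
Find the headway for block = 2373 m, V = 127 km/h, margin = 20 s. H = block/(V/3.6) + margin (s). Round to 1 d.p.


V = 127 / 3.6 = 35.2778 m/s
Block traversal time = 2373 / 35.2778 = 67.2661 s
Headway = 67.2661 + 20
Headway = 87.3 s

87.3


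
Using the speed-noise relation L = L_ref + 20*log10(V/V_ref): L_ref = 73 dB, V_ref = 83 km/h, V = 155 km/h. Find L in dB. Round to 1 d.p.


V/V_ref = 155 / 83 = 1.86747
log10(1.86747) = 0.271254
20 * 0.271254 = 5.4251
L = 73 + 5.4251 = 78.4 dB

78.4


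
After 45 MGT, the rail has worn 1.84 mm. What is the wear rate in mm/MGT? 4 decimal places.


Wear rate = total wear / cumulative tonnage
Rate = 1.84 / 45
Rate = 0.0409 mm/MGT

0.0409


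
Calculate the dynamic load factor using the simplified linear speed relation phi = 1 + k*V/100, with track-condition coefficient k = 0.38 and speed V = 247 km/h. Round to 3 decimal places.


phi = 1 + k * V / 100
phi = 1 + 0.38 * 247 / 100
phi = 1 + 0.9386
phi = 1.939

1.939


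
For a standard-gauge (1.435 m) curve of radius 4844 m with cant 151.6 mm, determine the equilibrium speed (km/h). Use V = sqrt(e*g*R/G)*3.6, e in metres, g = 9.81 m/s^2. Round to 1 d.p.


Convert cant: e = 151.6 mm = 0.1516 m
V_ms = sqrt(0.1516 * 9.81 * 4844 / 1.435)
V_ms = sqrt(5020.193327) = 70.8533 m/s
V = 70.8533 * 3.6 = 255.1 km/h

255.1


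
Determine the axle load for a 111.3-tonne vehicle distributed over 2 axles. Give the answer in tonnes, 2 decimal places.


Load per axle = total weight / number of axles
Load = 111.3 / 2
Load = 55.65 tonnes

55.65


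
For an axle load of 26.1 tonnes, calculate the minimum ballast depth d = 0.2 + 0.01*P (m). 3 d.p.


d = 0.2 + 0.01 * 26.1
d = 0.2 + 0.261
d = 0.461 m

0.461


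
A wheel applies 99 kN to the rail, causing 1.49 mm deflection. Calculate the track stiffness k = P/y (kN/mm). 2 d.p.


Track stiffness k = P / y
k = 99 / 1.49
k = 66.44 kN/mm

66.44


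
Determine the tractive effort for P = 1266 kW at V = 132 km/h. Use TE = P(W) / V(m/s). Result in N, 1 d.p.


Convert: P = 1266 kW = 1266000 W
V = 132 / 3.6 = 36.6667 m/s
TE = 1266000 / 36.6667
TE = 34527.3 N

34527.3


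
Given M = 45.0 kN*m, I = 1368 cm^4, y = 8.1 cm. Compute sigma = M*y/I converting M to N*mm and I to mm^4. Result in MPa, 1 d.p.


Convert units:
M = 45.0 kN*m = 45000000 N*mm
y = 8.1 cm = 81 mm
I = 1368 cm^4 = 13680000 mm^4
sigma = 45000000 * 81 / 13680000
sigma = 266.4 MPa

266.4


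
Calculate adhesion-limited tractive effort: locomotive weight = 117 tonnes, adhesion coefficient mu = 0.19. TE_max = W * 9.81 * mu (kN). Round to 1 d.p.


TE_max = W * g * mu
TE_max = 117 * 9.81 * 0.19
TE_max = 1147.77 * 0.19
TE_max = 218.1 kN

218.1


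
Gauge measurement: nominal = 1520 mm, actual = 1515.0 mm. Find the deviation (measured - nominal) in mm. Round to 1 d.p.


Deviation = measured - nominal
Deviation = 1515.0 - 1520
Deviation = -5.0 mm

-5.0


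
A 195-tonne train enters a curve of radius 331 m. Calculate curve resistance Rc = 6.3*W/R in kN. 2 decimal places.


Rc = 6.3 * W / R
Rc = 6.3 * 195 / 331
Rc = 1228.5 / 331
Rc = 3.71 kN

3.71


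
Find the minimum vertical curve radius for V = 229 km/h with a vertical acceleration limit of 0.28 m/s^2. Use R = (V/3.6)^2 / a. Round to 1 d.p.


Convert speed: V = 229 / 3.6 = 63.6111 m/s
V^2 = 4046.3735 m^2/s^2
R_v = 4046.3735 / 0.28
R_v = 14451.3 m

14451.3


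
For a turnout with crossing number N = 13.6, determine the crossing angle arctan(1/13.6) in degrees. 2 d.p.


1/N = 1/13.6 = 0.073529
angle = arctan(0.073529) = 0.073397 rad
angle = 0.073397 * 180/pi = 4.21 degrees

4.21


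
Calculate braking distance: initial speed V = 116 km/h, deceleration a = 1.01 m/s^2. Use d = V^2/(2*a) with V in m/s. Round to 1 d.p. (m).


Convert speed: V = 116 / 3.6 = 32.2222 m/s
V^2 = 1038.2716
d = 1038.2716 / (2 * 1.01)
d = 1038.2716 / 2.02
d = 514.0 m

514.0


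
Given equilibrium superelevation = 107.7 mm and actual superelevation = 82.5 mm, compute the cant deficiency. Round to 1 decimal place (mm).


Cant deficiency = equilibrium cant - actual cant
CD = 107.7 - 82.5
CD = 25.2 mm

25.2


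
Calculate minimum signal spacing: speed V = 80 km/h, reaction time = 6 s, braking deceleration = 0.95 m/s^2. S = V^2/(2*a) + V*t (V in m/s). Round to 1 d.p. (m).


V = 80 / 3.6 = 22.2222 m/s
Braking distance = 22.2222^2 / (2*0.95) = 259.909 m
Sighting distance = 22.2222 * 6 = 133.3333 m
S = 259.909 + 133.3333 = 393.2 m

393.2


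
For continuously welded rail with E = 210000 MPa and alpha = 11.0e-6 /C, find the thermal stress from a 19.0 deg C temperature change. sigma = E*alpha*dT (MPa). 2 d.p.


sigma = E * alpha * dT
sigma = 210000 * 11.0e-6 * 19.0
sigma = 2.31 * 19.0
sigma = 43.89 MPa

43.89


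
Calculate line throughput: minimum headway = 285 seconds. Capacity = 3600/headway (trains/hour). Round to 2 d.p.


Capacity = 3600 / headway
Capacity = 3600 / 285
Capacity = 12.63 trains/hour

12.63


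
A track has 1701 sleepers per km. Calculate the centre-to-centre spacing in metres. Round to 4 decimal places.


Spacing = 1000 m / number of sleepers
Spacing = 1000 / 1701
Spacing = 0.5879 m

0.5879


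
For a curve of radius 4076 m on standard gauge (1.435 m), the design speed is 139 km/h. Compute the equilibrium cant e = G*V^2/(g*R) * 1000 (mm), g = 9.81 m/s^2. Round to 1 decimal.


Convert speed: V = 139 / 3.6 = 38.6111 m/s
Apply formula: e = 1.435 * 38.6111^2 / (9.81 * 4076)
e = 1.435 * 1490.8179 / 39985.56
e = 0.053502 m = 53.5 mm

53.5


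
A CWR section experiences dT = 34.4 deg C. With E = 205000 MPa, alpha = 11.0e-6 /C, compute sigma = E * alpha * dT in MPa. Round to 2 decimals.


sigma = E * alpha * dT
sigma = 205000 * 11.0e-6 * 34.4
sigma = 2.255 * 34.4
sigma = 77.57 MPa

77.57


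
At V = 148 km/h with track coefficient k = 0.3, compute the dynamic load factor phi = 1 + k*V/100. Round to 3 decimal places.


phi = 1 + k * V / 100
phi = 1 + 0.3 * 148 / 100
phi = 1 + 0.444
phi = 1.444

1.444


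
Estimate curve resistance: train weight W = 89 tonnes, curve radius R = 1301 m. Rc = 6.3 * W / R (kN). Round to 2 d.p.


Rc = 6.3 * W / R
Rc = 6.3 * 89 / 1301
Rc = 560.7 / 1301
Rc = 0.43 kN

0.43


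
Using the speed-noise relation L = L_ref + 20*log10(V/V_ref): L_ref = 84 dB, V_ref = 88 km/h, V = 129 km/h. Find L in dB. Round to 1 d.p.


V/V_ref = 129 / 88 = 1.465909
log10(1.465909) = 0.166107
20 * 0.166107 = 3.3221
L = 84 + 3.3221 = 87.3 dB

87.3


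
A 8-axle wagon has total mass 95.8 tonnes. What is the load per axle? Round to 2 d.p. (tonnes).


Load per axle = total weight / number of axles
Load = 95.8 / 8
Load = 11.98 tonnes

11.98


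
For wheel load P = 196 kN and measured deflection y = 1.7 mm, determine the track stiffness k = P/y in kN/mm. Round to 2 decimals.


Track stiffness k = P / y
k = 196 / 1.7
k = 115.29 kN/mm

115.29


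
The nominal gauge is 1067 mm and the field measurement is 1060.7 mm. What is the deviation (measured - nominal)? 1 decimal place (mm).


Deviation = measured - nominal
Deviation = 1060.7 - 1067
Deviation = -6.3 mm

-6.3


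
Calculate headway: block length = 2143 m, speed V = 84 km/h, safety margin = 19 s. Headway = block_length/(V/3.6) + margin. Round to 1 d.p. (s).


V = 84 / 3.6 = 23.3333 m/s
Block traversal time = 2143 / 23.3333 = 91.8429 s
Headway = 91.8429 + 19
Headway = 110.8 s

110.8


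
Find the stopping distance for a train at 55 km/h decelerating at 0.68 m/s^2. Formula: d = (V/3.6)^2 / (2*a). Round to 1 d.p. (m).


Convert speed: V = 55 / 3.6 = 15.2778 m/s
V^2 = 233.4105
d = 233.4105 / (2 * 0.68)
d = 233.4105 / 1.36
d = 171.6 m

171.6


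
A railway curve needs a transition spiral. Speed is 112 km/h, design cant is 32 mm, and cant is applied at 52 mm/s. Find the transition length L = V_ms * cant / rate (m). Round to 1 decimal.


Convert speed: V = 112 / 3.6 = 31.1111 m/s
L = 31.1111 * 32 / 52
L = 995.5556 / 52
L = 19.1 m

19.1


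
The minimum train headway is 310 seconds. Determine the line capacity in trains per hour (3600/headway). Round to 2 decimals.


Capacity = 3600 / headway
Capacity = 3600 / 310
Capacity = 11.61 trains/hour

11.61


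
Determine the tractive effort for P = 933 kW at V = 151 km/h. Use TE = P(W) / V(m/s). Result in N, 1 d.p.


Convert: P = 933 kW = 933000 W
V = 151 / 3.6 = 41.9444 m/s
TE = 933000 / 41.9444
TE = 22243.7 N

22243.7


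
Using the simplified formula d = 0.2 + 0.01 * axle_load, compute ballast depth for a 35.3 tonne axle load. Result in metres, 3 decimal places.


d = 0.2 + 0.01 * 35.3
d = 0.2 + 0.353
d = 0.553 m

0.553


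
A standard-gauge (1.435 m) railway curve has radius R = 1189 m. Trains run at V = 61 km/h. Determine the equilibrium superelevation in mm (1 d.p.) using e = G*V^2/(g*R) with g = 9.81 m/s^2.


Convert speed: V = 61 / 3.6 = 16.9444 m/s
Apply formula: e = 1.435 * 16.9444^2 / (9.81 * 1189)
e = 1.435 * 287.1142 / 11664.09
e = 0.035323 m = 35.3 mm

35.3


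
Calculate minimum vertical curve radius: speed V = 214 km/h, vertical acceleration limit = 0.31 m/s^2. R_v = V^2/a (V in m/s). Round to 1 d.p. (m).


Convert speed: V = 214 / 3.6 = 59.4444 m/s
V^2 = 3533.642 m^2/s^2
R_v = 3533.642 / 0.31
R_v = 11398.8 m

11398.8


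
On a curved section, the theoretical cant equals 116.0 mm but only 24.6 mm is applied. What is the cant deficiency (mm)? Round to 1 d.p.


Cant deficiency = equilibrium cant - actual cant
CD = 116.0 - 24.6
CD = 91.4 mm

91.4


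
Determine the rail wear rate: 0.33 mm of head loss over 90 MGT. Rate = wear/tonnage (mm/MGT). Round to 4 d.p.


Wear rate = total wear / cumulative tonnage
Rate = 0.33 / 90
Rate = 0.0037 mm/MGT

0.0037


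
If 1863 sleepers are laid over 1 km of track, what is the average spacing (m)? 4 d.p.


Spacing = 1000 m / number of sleepers
Spacing = 1000 / 1863
Spacing = 0.5368 m

0.5368


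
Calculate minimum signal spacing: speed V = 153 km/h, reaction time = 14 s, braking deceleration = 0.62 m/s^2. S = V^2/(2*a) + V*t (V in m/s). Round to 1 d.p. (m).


V = 153 / 3.6 = 42.5 m/s
Braking distance = 42.5^2 / (2*0.62) = 1456.6532 m
Sighting distance = 42.5 * 14 = 595.0 m
S = 1456.6532 + 595.0 = 2051.7 m

2051.7


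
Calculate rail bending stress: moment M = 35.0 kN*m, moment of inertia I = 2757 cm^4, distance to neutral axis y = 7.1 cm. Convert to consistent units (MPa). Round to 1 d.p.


Convert units:
M = 35.0 kN*m = 35000000 N*mm
y = 7.1 cm = 71 mm
I = 2757 cm^4 = 27570000 mm^4
sigma = 35000000 * 71 / 27570000
sigma = 90.1 MPa

90.1


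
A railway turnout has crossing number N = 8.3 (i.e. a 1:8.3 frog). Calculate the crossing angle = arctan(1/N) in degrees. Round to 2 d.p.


1/N = 1/8.3 = 0.120482
angle = arctan(0.120482) = 0.119904 rad
angle = 0.119904 * 180/pi = 6.87 degrees

6.87


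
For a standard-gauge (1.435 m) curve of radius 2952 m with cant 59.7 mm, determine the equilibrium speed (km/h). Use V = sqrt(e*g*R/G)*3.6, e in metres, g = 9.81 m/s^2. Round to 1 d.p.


Convert cant: e = 59.7 mm = 0.0597 m
V_ms = sqrt(0.0597 * 9.81 * 2952 / 1.435)
V_ms = sqrt(1204.780114) = 34.7099 m/s
V = 34.7099 * 3.6 = 125.0 km/h

125.0


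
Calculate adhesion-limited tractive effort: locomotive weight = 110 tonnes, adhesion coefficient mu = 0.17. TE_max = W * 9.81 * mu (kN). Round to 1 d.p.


TE_max = W * g * mu
TE_max = 110 * 9.81 * 0.17
TE_max = 1079.1 * 0.17
TE_max = 183.4 kN

183.4


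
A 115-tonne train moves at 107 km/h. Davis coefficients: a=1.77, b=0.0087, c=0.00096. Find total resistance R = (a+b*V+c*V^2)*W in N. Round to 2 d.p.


b*V = 0.0087 * 107 = 0.9309
c*V^2 = 0.00096 * 11449 = 10.99104
R_per_t = 1.77 + 0.9309 + 10.99104 = 13.69194 N/t
R_total = 13.69194 * 115 = 1574.57 N

1574.57


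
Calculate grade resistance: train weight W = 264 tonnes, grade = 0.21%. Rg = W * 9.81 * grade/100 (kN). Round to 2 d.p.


Rg = W * 9.81 * grade / 100
Rg = 264 * 9.81 * 0.21 / 100
Rg = 2589.84 * 0.0021
Rg = 5.44 kN

5.44


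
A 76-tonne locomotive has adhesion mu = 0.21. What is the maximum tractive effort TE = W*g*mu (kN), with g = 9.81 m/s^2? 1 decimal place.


TE_max = W * g * mu
TE_max = 76 * 9.81 * 0.21
TE_max = 745.56 * 0.21
TE_max = 156.6 kN

156.6
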